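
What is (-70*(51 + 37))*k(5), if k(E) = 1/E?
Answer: -1232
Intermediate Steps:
(-70*(51 + 37))*k(5) = -70*(51 + 37)/5 = -70*88*(1/5) = -6160*1/5 = -1232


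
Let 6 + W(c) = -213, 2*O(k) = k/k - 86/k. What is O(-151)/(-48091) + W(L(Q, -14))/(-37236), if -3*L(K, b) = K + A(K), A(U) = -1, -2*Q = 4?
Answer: 528636271/90132729292 ≈ 0.0058651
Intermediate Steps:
Q = -2 (Q = -1/2*4 = -2)
L(K, b) = 1/3 - K/3 (L(K, b) = -(K - 1)/3 = -(-1 + K)/3 = 1/3 - K/3)
O(k) = 1/2 - 43/k (O(k) = (k/k - 86/k)/2 = (1 - 86/k)/2 = 1/2 - 43/k)
W(c) = -219 (W(c) = -6 - 213 = -219)
O(-151)/(-48091) + W(L(Q, -14))/(-37236) = ((1/2)*(-86 - 151)/(-151))/(-48091) - 219/(-37236) = ((1/2)*(-1/151)*(-237))*(-1/48091) - 219*(-1/37236) = (237/302)*(-1/48091) + 73/12412 = -237/14523482 + 73/12412 = 528636271/90132729292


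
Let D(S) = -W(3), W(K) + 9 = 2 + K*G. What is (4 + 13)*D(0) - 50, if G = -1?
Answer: 120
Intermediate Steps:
W(K) = -7 - K (W(K) = -9 + (2 + K*(-1)) = -9 + (2 - K) = -7 - K)
D(S) = 10 (D(S) = -(-7 - 1*3) = -(-7 - 3) = -1*(-10) = 10)
(4 + 13)*D(0) - 50 = (4 + 13)*10 - 50 = 17*10 - 50 = 170 - 50 = 120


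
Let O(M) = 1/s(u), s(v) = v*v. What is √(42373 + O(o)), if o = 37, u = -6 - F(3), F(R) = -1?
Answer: √1059326/5 ≈ 205.85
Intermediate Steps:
u = -5 (u = -6 - 1*(-1) = -6 + 1 = -5)
s(v) = v²
O(M) = 1/25 (O(M) = 1/((-5)²) = 1/25)
√(42373 + O(o)) = √(42373 + 1/25) = √(1059326/25) = √1059326/5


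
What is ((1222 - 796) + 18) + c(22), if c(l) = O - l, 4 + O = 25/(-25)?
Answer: 417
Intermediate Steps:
O = -5 (O = -4 + 25/(-25) = -4 + 25*(-1/25) = -4 - 1 = -5)
c(l) = -5 - l
((1222 - 796) + 18) + c(22) = ((1222 - 796) + 18) + (-5 - 1*22) = (426 + 18) + (-5 - 22) = 444 - 27 = 417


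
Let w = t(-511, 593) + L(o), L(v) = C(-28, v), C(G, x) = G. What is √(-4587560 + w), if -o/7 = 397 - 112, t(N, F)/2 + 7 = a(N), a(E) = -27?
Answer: 2*I*√1146914 ≈ 2141.9*I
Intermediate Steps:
t(N, F) = -68 (t(N, F) = -14 + 2*(-27) = -14 - 54 = -68)
o = -1995 (o = -7*(397 - 112) = -7*285 = -1995)
L(v) = -28
w = -96 (w = -68 - 28 = -96)
√(-4587560 + w) = √(-4587560 - 96) = √(-4587656) = 2*I*√1146914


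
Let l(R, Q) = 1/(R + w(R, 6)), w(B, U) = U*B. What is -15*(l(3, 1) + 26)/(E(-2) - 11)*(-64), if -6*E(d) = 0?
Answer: -175040/77 ≈ -2273.2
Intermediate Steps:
E(d) = 0 (E(d) = -1/6*0 = 0)
w(B, U) = B*U
l(R, Q) = 1/(7*R) (l(R, Q) = 1/(R + R*6) = 1/(R + 6*R) = 1/(7*R))
-15*(l(3, 1) + 26)/(E(-2) - 11)*(-64) = -15*((1/7)/3 + 26)/(0 - 11)*(-64) = -15*((1/7)*(1/3) + 26)/(-11)*(-64) = -15*(1/21 + 26)*(-1)/11*(-64) = -2735*(-1)/(7*11)*(-64) = -15*(-547/231)*(-64) = (2735/77)*(-64) = -175040/77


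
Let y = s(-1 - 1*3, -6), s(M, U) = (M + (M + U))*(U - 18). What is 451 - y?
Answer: 115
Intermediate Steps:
s(M, U) = (-18 + U)*(U + 2*M) (s(M, U) = (U + 2*M)*(-18 + U) = (-18 + U)*(U + 2*M))
y = 336 (y = (-6)² - 36*(-1 - 1*3) - 18*(-6) + 2*(-1 - 1*3)*(-6) = 36 - 36*(-1 - 3) + 108 + 2*(-1 - 3)*(-6) = 36 - 36*(-4) + 108 + 2*(-4)*(-6) = 36 + 144 + 108 + 48 = 336)
451 - y = 451 - 1*336 = 451 - 336 = 115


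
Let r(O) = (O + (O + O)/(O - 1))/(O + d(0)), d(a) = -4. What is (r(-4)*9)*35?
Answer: 189/2 ≈ 94.500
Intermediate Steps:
r(O) = (O + 2*O/(-1 + O))/(-4 + O) (r(O) = (O + (O + O)/(O - 1))/(O - 4) = (O + (2*O)/(-1 + O))/(-4 + O) = (O + 2*O/(-1 + O))/(-4 + O))
(r(-4)*9)*35 = (-4*(1 - 4)/(4 + (-4)² - 5*(-4))*9)*35 = (-4*(-3)/(4 + 16 + 20)*9)*35 = (-4*(-3)/40*9)*35 = (-4*1/40*(-3)*9)*35 = ((3/10)*9)*35 = (27/10)*35 = 189/2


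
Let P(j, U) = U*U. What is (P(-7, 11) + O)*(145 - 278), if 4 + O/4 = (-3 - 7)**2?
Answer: -67165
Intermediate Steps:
P(j, U) = U**2
O = 384 (O = -16 + 4*(-3 - 7)**2 = -16 + 4*(-10)**2 = -16 + 4*100 = -16 + 400 = 384)
(P(-7, 11) + O)*(145 - 278) = (11**2 + 384)*(145 - 278) = (121 + 384)*(-133) = 505*(-133) = -67165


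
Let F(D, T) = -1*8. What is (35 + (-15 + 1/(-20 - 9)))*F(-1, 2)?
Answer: -4632/29 ≈ -159.72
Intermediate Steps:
F(D, T) = -8
(35 + (-15 + 1/(-20 - 9)))*F(-1, 2) = (35 + (-15 + 1/(-20 - 9)))*(-8) = (35 + (-15 + 1/(-29)))*(-8) = (35 + (-15 - 1/29))*(-8) = (35 - 436/29)*(-8) = (579/29)*(-8) = -4632/29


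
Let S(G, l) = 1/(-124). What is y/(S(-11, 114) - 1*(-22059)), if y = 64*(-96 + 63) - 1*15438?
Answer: -435240/547063 ≈ -0.79559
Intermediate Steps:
S(G, l) = -1/124
y = -17550 (y = 64*(-33) - 15438 = -2112 - 15438 = -17550)
y/(S(-11, 114) - 1*(-22059)) = -17550/(-1/124 - 1*(-22059)) = -17550/(-1/124 + 22059) = -17550/2735315/124 = -17550*124/2735315 = -435240/547063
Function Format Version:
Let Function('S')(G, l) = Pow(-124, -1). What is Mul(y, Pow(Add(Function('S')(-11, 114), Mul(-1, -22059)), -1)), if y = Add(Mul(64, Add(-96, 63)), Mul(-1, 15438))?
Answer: Rational(-435240, 547063) ≈ -0.79559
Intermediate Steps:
Function('S')(G, l) = Rational(-1, 124)
y = -17550 (y = Add(Mul(64, -33), -15438) = Add(-2112, -15438) = -17550)
Mul(y, Pow(Add(Function('S')(-11, 114), Mul(-1, -22059)), -1)) = Mul(-17550, Pow(Add(Rational(-1, 124), Mul(-1, -22059)), -1)) = Mul(-17550, Pow(Add(Rational(-1, 124), 22059), -1)) = Mul(-17550, Pow(Rational(2735315, 124), -1)) = Mul(-17550, Rational(124, 2735315)) = Rational(-435240, 547063)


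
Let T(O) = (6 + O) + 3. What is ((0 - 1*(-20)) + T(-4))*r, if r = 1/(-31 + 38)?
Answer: 25/7 ≈ 3.5714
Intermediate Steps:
T(O) = 9 + O
r = ⅐ (r = 1/7 = ⅐ ≈ 0.14286)
((0 - 1*(-20)) + T(-4))*r = ((0 - 1*(-20)) + (9 - 4))*(⅐) = ((0 + 20) + 5)*(⅐) = (20 + 5)*(⅐) = 25*(⅐) = 25/7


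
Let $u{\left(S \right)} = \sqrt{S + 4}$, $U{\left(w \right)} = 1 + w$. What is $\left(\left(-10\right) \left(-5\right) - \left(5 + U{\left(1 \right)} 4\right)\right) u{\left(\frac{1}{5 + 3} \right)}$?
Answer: $\frac{37 \sqrt{66}}{4} \approx 75.147$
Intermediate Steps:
$u{\left(S \right)} = \sqrt{4 + S}$
$\left(\left(-10\right) \left(-5\right) - \left(5 + U{\left(1 \right)} 4\right)\right) u{\left(\frac{1}{5 + 3} \right)} = \left(\left(-10\right) \left(-5\right) - \left(5 + \left(1 + 1\right) 4\right)\right) \sqrt{4 + \frac{1}{5 + 3}} = \left(50 - \left(5 + 2 \cdot 4\right)\right) \sqrt{4 + \frac{1}{8}} = \left(50 - \left(5 + 8\right)\right) \sqrt{4 + \frac{1}{8}} = \left(50 - 13\right) \sqrt{\frac{33}{8}} = \left(50 - 13\right) \frac{\sqrt{66}}{4} = 37 \frac{\sqrt{66}}{4} = \frac{37 \sqrt{66}}{4}$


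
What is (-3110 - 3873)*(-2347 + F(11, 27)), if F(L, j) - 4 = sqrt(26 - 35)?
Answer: 16361169 - 20949*I ≈ 1.6361e+7 - 20949.0*I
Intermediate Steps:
F(L, j) = 4 + 3*I (F(L, j) = 4 + sqrt(26 - 35) = 4 + sqrt(-9) = 4 + 3*I)
(-3110 - 3873)*(-2347 + F(11, 27)) = (-3110 - 3873)*(-2347 + (4 + 3*I)) = -6983*(-2343 + 3*I) = 16361169 - 20949*I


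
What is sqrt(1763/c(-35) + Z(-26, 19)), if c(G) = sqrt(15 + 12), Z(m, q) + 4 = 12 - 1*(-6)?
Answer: sqrt(126 + 1763*sqrt(3))/3 ≈ 18.796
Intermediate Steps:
Z(m, q) = 14 (Z(m, q) = -4 + (12 - 1*(-6)) = -4 + (12 + 6) = -4 + 18 = 14)
c(G) = 3*sqrt(3) (c(G) = sqrt(27) = 3*sqrt(3))
sqrt(1763/c(-35) + Z(-26, 19)) = sqrt(1763/((3*sqrt(3))) + 14) = sqrt(1763*(sqrt(3)/9) + 14) = sqrt(1763*sqrt(3)/9 + 14) = sqrt(14 + 1763*sqrt(3)/9)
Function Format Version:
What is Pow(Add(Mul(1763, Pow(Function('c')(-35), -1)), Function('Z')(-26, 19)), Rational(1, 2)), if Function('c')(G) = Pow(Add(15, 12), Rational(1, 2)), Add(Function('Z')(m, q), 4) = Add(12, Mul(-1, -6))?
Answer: Mul(Rational(1, 3), Pow(Add(126, Mul(1763, Pow(3, Rational(1, 2)))), Rational(1, 2))) ≈ 18.796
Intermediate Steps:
Function('Z')(m, q) = 14 (Function('Z')(m, q) = Add(-4, Add(12, Mul(-1, -6))) = Add(-4, Add(12, 6)) = Add(-4, 18) = 14)
Function('c')(G) = Mul(3, Pow(3, Rational(1, 2))) (Function('c')(G) = Pow(27, Rational(1, 2)) = Mul(3, Pow(3, Rational(1, 2))))
Pow(Add(Mul(1763, Pow(Function('c')(-35), -1)), Function('Z')(-26, 19)), Rational(1, 2)) = Pow(Add(Mul(1763, Pow(Mul(3, Pow(3, Rational(1, 2))), -1)), 14), Rational(1, 2)) = Pow(Add(Mul(1763, Mul(Rational(1, 9), Pow(3, Rational(1, 2)))), 14), Rational(1, 2)) = Pow(Add(Mul(Rational(1763, 9), Pow(3, Rational(1, 2))), 14), Rational(1, 2)) = Pow(Add(14, Mul(Rational(1763, 9), Pow(3, Rational(1, 2)))), Rational(1, 2))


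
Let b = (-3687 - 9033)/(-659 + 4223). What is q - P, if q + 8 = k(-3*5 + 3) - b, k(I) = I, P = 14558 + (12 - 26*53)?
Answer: -3922904/297 ≈ -13208.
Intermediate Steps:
P = 13192 (P = 14558 + (12 - 1378) = 14558 - 1366 = 13192)
b = -1060/297 (b = -12720/3564 = -12720*1/3564 = -1060/297 ≈ -3.5690)
q = -4880/297 (q = -8 + ((-3*5 + 3) - 1*(-1060/297)) = -8 + ((-15 + 3) + 1060/297) = -8 + (-12 + 1060/297) = -8 - 2504/297 = -4880/297 ≈ -16.431)
q - P = -4880/297 - 1*13192 = -4880/297 - 13192 = -3922904/297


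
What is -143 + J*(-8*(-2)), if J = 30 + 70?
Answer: 1457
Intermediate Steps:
J = 100
-143 + J*(-8*(-2)) = -143 + 100*(-8*(-2)) = -143 + 100*16 = -143 + 1600 = 1457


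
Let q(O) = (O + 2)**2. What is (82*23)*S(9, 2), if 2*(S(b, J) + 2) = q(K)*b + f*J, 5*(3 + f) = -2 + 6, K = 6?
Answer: 2676234/5 ≈ 5.3525e+5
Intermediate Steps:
q(O) = (2 + O)**2
f = -11/5 (f = -3 + (-2 + 6)/5 = -3 + (1/5)*4 = -3 + 4/5 = -11/5 ≈ -2.2000)
S(b, J) = -2 + 32*b - 11*J/10 (S(b, J) = -2 + ((2 + 6)**2*b - 11*J/5)/2 = -2 + (8**2*b - 11*J/5)/2 = -2 + (64*b - 11*J/5)/2 = -2 + (32*b - 11*J/10) = -2 + 32*b - 11*J/10)
(82*23)*S(9, 2) = (82*23)*(-2 + 32*9 - 11/10*2) = 1886*(-2 + 288 - 11/5) = 1886*(1419/5) = 2676234/5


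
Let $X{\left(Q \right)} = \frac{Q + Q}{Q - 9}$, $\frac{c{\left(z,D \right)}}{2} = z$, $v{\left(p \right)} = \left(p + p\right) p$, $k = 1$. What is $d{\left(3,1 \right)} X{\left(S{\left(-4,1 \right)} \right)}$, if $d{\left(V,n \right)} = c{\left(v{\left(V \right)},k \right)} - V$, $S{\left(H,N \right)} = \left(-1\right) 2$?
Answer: $12$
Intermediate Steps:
$v{\left(p \right)} = 2 p^{2}$ ($v{\left(p \right)} = 2 p p = 2 p^{2}$)
$c{\left(z,D \right)} = 2 z$
$S{\left(H,N \right)} = -2$
$d{\left(V,n \right)} = - V + 4 V^{2}$ ($d{\left(V,n \right)} = 2 \cdot 2 V^{2} - V = 4 V^{2} - V = - V + 4 V^{2}$)
$X{\left(Q \right)} = \frac{2 Q}{-9 + Q}$
$d{\left(3,1 \right)} X{\left(S{\left(-4,1 \right)} \right)} = 3 \left(-1 + 4 \cdot 3\right) 2 \left(-2\right) \frac{1}{-9 - 2} = 3 \left(-1 + 12\right) 2 \left(-2\right) \frac{1}{-11} = 3 \cdot 11 \cdot 2 \left(-2\right) \left(- \frac{1}{11}\right) = 33 \cdot \frac{4}{11} = 12$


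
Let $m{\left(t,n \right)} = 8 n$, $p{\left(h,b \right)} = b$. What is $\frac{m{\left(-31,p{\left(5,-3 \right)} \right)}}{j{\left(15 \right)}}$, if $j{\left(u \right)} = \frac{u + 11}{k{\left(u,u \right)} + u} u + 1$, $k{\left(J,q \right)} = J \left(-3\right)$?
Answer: $2$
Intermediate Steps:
$k{\left(J,q \right)} = - 3 J$
$j{\left(u \right)} = - \frac{9}{2} - \frac{u}{2}$ ($j{\left(u \right)} = \frac{u + 11}{- 3 u + u} u + 1 = \frac{11 + u}{\left(-2\right) u} u + 1 = \left(11 + u\right) \left(- \frac{1}{2 u}\right) u + 1 = - \frac{11 + u}{2 u} u + 1 = \left(- \frac{11}{2} - \frac{u}{2}\right) + 1 = - \frac{9}{2} - \frac{u}{2}$)
$\frac{m{\left(-31,p{\left(5,-3 \right)} \right)}}{j{\left(15 \right)}} = \frac{8 \left(-3\right)}{- \frac{9}{2} - \frac{15}{2}} = - \frac{24}{- \frac{9}{2} - \frac{15}{2}} = - \frac{24}{-12} = \left(-24\right) \left(- \frac{1}{12}\right) = 2$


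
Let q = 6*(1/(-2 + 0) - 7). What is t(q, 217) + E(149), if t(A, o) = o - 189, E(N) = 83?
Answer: 111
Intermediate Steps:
q = -45 (q = 6*(1/(-2) - 7) = 6*(-½ - 7) = 6*(-15/2) = -45)
t(A, o) = -189 + o
t(q, 217) + E(149) = (-189 + 217) + 83 = 28 + 83 = 111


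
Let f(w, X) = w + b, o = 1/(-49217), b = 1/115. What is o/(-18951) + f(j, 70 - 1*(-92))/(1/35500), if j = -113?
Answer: -86049525669865777/21452361441 ≈ -4.0112e+6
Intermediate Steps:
b = 1/115 ≈ 0.0086956
o = -1/49217 ≈ -2.0318e-5
f(w, X) = 1/115 + w (f(w, X) = w + 1/115 = 1/115 + w)
o/(-18951) + f(j, 70 - 1*(-92))/(1/35500) = -1/49217/(-18951) + (1/115 - 113)/(1/35500) = -1/49217*(-1/18951) - 12994/(115*1/35500) = 1/932711367 - 12994/115*35500 = 1/932711367 - 92257400/23 = -86049525669865777/21452361441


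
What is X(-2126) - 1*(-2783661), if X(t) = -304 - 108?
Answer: 2783249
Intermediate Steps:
X(t) = -412
X(-2126) - 1*(-2783661) = -412 - 1*(-2783661) = -412 + 2783661 = 2783249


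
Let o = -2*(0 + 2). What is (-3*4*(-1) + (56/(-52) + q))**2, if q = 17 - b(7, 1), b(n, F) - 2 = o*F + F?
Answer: 141376/169 ≈ 836.54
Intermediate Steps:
o = -4 (o = -2*2 = -4)
b(n, F) = 2 - 3*F (b(n, F) = 2 + (-4*F + F) = 2 - 3*F)
q = 18 (q = 17 - (2 - 3*1) = 17 - (2 - 3) = 17 - 1*(-1) = 17 + 1 = 18)
(-3*4*(-1) + (56/(-52) + q))**2 = (-3*4*(-1) + (56/(-52) + 18))**2 = (-12*(-1) + (56*(-1/52) + 18))**2 = (12 + (-14/13 + 18))**2 = (12 + 220/13)**2 = (376/13)**2 = 141376/169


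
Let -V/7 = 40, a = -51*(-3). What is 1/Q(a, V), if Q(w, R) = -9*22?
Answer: -1/198 ≈ -0.0050505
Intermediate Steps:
a = 153
V = -280 (V = -7*40 = -280)
Q(w, R) = -198
1/Q(a, V) = 1/(-198) = -1/198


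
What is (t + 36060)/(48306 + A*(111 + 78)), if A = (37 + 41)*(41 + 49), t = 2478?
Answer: 6423/229181 ≈ 0.028026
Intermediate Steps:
A = 7020 (A = 78*90 = 7020)
(t + 36060)/(48306 + A*(111 + 78)) = (2478 + 36060)/(48306 + 7020*(111 + 78)) = 38538/(48306 + 7020*189) = 38538/(48306 + 1326780) = 38538/1375086 = 38538*(1/1375086) = 6423/229181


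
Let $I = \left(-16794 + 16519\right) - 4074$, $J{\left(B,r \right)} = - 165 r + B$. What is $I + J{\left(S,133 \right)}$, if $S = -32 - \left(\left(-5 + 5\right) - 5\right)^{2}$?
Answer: $-26351$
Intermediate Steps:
$S = -57$ ($S = -32 - \left(0 - 5\right)^{2} = -32 - \left(-5\right)^{2} = -32 - 25 = -57$)
$J{\left(B,r \right)} = B - 165 r$
$I = -4349$ ($I = -275 - 4074 = -4349$)
$I + J{\left(S,133 \right)} = -4349 - 22002 = -26351$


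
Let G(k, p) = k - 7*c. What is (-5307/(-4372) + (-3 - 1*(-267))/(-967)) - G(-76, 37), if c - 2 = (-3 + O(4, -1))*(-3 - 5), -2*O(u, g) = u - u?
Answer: 1094730453/4227724 ≈ 258.94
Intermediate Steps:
O(u, g) = 0 (O(u, g) = -(u - u)/2 = -½*0 = 0)
c = 26 (c = 2 + (-3 + 0)*(-3 - 5) = 2 - 3*(-8) = 2 + 24 = 26)
G(k, p) = -182 + k (G(k, p) = k - 7*26 = k - 182 = -182 + k)
(-5307/(-4372) + (-3 - 1*(-267))/(-967)) - G(-76, 37) = (-5307/(-4372) + (-3 - 1*(-267))/(-967)) - (-182 - 76) = (-5307*(-1/4372) + (-3 + 267)*(-1/967)) - 1*(-258) = (5307/4372 + 264*(-1/967)) + 258 = (5307/4372 - 264/967) + 258 = 3977661/4227724 + 258 = 1094730453/4227724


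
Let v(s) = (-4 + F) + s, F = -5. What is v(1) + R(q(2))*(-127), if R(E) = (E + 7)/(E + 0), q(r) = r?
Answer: -1159/2 ≈ -579.50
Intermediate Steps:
R(E) = (7 + E)/E
v(s) = -9 + s (v(s) = (-4 - 5) + s = -9 + s)
v(1) + R(q(2))*(-127) = (-9 + 1) + ((7 + 2)/2)*(-127) = -8 + ((½)*9)*(-127) = -8 + (9/2)*(-127) = -8 - 1143/2 = -1159/2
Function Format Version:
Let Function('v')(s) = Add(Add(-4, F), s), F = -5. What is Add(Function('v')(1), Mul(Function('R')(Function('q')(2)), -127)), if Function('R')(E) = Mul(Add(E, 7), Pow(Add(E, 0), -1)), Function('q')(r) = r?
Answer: Rational(-1159, 2) ≈ -579.50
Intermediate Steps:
Function('R')(E) = Mul(Pow(E, -1), Add(7, E)) (Function('R')(E) = Mul(Add(7, E), Pow(E, -1)) = Mul(Pow(E, -1), Add(7, E)))
Function('v')(s) = Add(-9, s) (Function('v')(s) = Add(Add(-4, -5), s) = Add(-9, s))
Add(Function('v')(1), Mul(Function('R')(Function('q')(2)), -127)) = Add(Add(-9, 1), Mul(Mul(Pow(2, -1), Add(7, 2)), -127)) = Add(-8, Mul(Mul(Rational(1, 2), 9), -127)) = Add(-8, Mul(Rational(9, 2), -127)) = Add(-8, Rational(-1143, 2)) = Rational(-1159, 2)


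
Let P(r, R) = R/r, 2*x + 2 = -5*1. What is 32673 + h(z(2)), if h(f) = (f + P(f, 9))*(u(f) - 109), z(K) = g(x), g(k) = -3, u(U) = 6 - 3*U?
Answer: 33237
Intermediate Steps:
x = -7/2 (x = -1 + (-5*1)/2 = -1 + (½)*(-5) = -1 - 5/2 = -7/2 ≈ -3.5000)
z(K) = -3
h(f) = (-103 - 3*f)*(f + 9/f) (h(f) = (f + 9/f)*((6 - 3*f) - 109) = (f + 9/f)*(-103 - 3*f) = (-103 - 3*f)*(f + 9/f))
32673 + h(z(2)) = 32673 + (-27 - 927/(-3) - 103*(-3) - 3*(-3)²) = 32673 + (-27 - 927*(-⅓) + 309 - 3*9) = 32673 + (-27 + 309 + 309 - 27) = 32673 + 564 = 33237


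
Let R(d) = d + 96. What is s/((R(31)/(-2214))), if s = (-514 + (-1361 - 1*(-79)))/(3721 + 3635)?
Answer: 331362/77851 ≈ 4.2564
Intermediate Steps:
R(d) = 96 + d
s = -449/1839 (s = (-514 + (-1361 + 79))/7356 = (-514 - 1282)*(1/7356) = -1796*1/7356 = -449/1839 ≈ -0.24415)
s/((R(31)/(-2214))) = -449*(-2214/(96 + 31))/1839 = -449/(1839*(127*(-1/2214))) = -449/(1839*(-127/2214)) = -449/1839*(-2214/127) = 331362/77851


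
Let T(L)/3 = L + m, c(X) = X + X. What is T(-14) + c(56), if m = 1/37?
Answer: 2593/37 ≈ 70.081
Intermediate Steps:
m = 1/37 ≈ 0.027027
c(X) = 2*X
T(L) = 3/37 + 3*L (T(L) = 3*(L + 1/37) = 3*(1/37 + L) = 3/37 + 3*L)
T(-14) + c(56) = (3/37 + 3*(-14)) + 2*56 = (3/37 - 42) + 112 = -1551/37 + 112 = 2593/37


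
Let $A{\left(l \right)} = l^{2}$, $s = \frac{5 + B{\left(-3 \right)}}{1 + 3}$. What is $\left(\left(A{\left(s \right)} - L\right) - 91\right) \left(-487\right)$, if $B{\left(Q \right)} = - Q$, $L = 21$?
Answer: $52596$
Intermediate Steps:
$s = 2$ ($s = \frac{5 - -3}{1 + 3} = \frac{5 + 3}{4} = 8 \cdot \frac{1}{4} = 2$)
$\left(\left(A{\left(s \right)} - L\right) - 91\right) \left(-487\right) = \left(\left(2^{2} - 21\right) - 91\right) \left(-487\right) = \left(\left(4 - 21\right) - 91\right) \left(-487\right) = \left(-17 - 91\right) \left(-487\right) = \left(-108\right) \left(-487\right) = 52596$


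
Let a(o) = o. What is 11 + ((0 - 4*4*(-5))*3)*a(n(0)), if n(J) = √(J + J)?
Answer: 11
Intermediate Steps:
n(J) = √2*√J (n(J) = √(2*J) = √2*√J)
11 + ((0 - 4*4*(-5))*3)*a(n(0)) = 11 + ((0 - 4*4*(-5))*3)*(√2*√0) = 11 + ((0 - 16*(-5))*3)*(√2*0) = 11 + ((0 + 80)*3)*0 = 11 + (80*3)*0 = 11 + 240*0 = 11 + 0 = 11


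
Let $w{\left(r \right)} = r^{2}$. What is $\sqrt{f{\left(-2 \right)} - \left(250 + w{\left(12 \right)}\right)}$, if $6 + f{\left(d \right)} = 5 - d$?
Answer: $i \sqrt{393} \approx 19.824 i$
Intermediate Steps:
$f{\left(d \right)} = -1 - d$ ($f{\left(d \right)} = -6 - \left(-5 + d\right) = -1 - d$)
$\sqrt{f{\left(-2 \right)} - \left(250 + w{\left(12 \right)}\right)} = \sqrt{\left(-1 - -2\right) - 394} = \sqrt{\left(-1 + 2\right) - 394} = \sqrt{1 - 394} = \sqrt{-393} = i \sqrt{393}$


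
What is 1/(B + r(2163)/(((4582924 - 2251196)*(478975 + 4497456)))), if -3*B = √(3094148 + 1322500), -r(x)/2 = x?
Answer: 768329614790424/1011363349423508554263023978261 - 1373933375840920835343488*√1104162/1011363349423508554263023978261 ≈ -0.0014275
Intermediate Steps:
r(x) = -2*x
B = -2*√1104162/3 (B = -√(3094148 + 1322500)/3 = -2*√1104162/3 ≈ -700.53)
1/(B + r(2163)/(((4582924 - 2251196)*(478975 + 4497456)))) = 1/(-2*√1104162/3 + (-2*2163)/(((4582924 - 2251196)*(478975 + 4497456)))) = 1/(-2*√1104162/3 - 4326/(2331728*4976431)) = 1/(-2*√1104162/3 - 4326/11603683502768) = 1/(-2*√1104162/3 - 4326*1/11603683502768) = 1/(-2*√1104162/3 - 309/828834535912) = 1/(-309/828834535912 - 2*√1104162/3)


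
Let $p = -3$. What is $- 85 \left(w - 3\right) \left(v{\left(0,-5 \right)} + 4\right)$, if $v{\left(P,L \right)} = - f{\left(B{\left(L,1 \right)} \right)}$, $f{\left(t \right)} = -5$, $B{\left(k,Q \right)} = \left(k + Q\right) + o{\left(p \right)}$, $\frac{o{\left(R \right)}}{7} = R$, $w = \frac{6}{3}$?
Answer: $765$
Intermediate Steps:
$w = 2$ ($w = 6 \cdot \frac{1}{3} = 2$)
$o{\left(R \right)} = 7 R$
$B{\left(k,Q \right)} = -21 + Q + k$ ($B{\left(k,Q \right)} = \left(k + Q\right) + 7 \left(-3\right) = \left(Q + k\right) - 21 = -21 + Q + k$)
$v{\left(P,L \right)} = 5$ ($v{\left(P,L \right)} = \left(-1\right) \left(-5\right) = 5$)
$- 85 \left(w - 3\right) \left(v{\left(0,-5 \right)} + 4\right) = - 85 \left(2 - 3\right) \left(5 + 4\right) = - 85 \left(\left(-1\right) 9\right) = \left(-85\right) \left(-9\right) = 765$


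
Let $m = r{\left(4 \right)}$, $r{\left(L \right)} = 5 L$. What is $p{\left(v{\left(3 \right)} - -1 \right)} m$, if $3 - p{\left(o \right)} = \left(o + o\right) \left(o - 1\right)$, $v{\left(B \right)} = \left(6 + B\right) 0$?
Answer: $60$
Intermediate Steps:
$v{\left(B \right)} = 0$
$p{\left(o \right)} = 3 - 2 o \left(-1 + o\right)$ ($p{\left(o \right)} = 3 - \left(o + o\right) \left(o - 1\right) = 3 - 2 o \left(-1 + o\right)$)
$m = 20$ ($m = 5 \cdot 4 = 20$)
$p{\left(v{\left(3 \right)} - -1 \right)} m = \left(3 - 2 \left(0 - -1\right)^{2} + 2 \left(0 - -1\right)\right) 20 = \left(3 - 2 \left(0 + 1\right)^{2} + 2 \left(0 + 1\right)\right) 20 = \left(3 - 2 \cdot 1^{2} + 2 \cdot 1\right) 20 = \left(3 - 2 + 2\right) 20 = 3 \cdot 20 = 60$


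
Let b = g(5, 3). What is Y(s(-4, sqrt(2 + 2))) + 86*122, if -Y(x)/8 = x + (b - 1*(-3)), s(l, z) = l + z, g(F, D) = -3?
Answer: 10508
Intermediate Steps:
b = -3
Y(x) = -8*x (Y(x) = -8*(x + (-3 - 1*(-3))) = -8*(x + (-3 + 3)) = -8*(x + 0) = -8*x)
Y(s(-4, sqrt(2 + 2))) + 86*122 = -8*(-4 + sqrt(2 + 2)) + 86*122 = -8*(-4 + sqrt(4)) + 10492 = -8*(-4 + 2) + 10492 = -8*(-2) + 10492 = 16 + 10492 = 10508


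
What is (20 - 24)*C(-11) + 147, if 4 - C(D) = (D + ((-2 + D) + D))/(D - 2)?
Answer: 1843/13 ≈ 141.77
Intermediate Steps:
C(D) = 4 - (-2 + 3*D)/(-2 + D) (C(D) = 4 - (D + ((-2 + D) + D))/(D - 2) = 4 - (D + (-2 + 2*D))/(-2 + D) = 4 - (-2 + 3*D)/(-2 + D))
(20 - 24)*C(-11) + 147 = (20 - 24)*((-6 - 11)/(-2 - 11)) + 147 = -4*(-17)/(-13) + 147 = -(-4)*(-17)/13 + 147 = -4*17/13 + 147 = -68/13 + 147 = 1843/13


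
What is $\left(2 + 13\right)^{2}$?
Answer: $225$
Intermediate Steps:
$\left(2 + 13\right)^{2} = 15^{2} = 225$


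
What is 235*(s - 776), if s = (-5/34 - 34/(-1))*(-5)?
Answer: -7552665/34 ≈ -2.2214e+5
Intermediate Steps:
s = -5755/34 (s = (-5*1/34 - 34*(-1))*(-5) = (-5/34 + 34)*(-5) = (1151/34)*(-5) = -5755/34 ≈ -169.26)
235*(s - 776) = 235*(-5755/34 - 776) = 235*(-32139/34) = -7552665/34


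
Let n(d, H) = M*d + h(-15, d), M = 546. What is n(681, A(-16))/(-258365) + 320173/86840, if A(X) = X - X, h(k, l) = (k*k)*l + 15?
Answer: 7424953141/4487283320 ≈ 1.6547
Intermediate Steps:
h(k, l) = 15 + l*k² (h(k, l) = k²*l + 15 = l*k² + 15 = 15 + l*k²)
A(X) = 0
n(d, H) = 15 + 771*d (n(d, H) = 546*d + (15 + d*(-15)²) = 546*d + (15 + d*225) = 546*d + (15 + 225*d) = 15 + 771*d)
n(681, A(-16))/(-258365) + 320173/86840 = (15 + 771*681)/(-258365) + 320173/86840 = (15 + 525051)*(-1/258365) + 320173*(1/86840) = 525066*(-1/258365) + 320173/86840 = -525066/258365 + 320173/86840 = 7424953141/4487283320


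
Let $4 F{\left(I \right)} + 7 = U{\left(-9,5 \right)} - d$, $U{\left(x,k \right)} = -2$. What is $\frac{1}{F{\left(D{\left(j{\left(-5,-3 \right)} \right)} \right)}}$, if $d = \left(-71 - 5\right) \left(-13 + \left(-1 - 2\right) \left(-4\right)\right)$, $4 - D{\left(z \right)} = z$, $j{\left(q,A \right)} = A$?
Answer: $- \frac{4}{85} \approx -0.047059$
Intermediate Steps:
$D{\left(z \right)} = 4 - z$
$d = 76$ ($d = - 76 \left(-13 - -12\right) = - 76 \left(-13 + 12\right) = \left(-76\right) \left(-1\right) = 76$)
$F{\left(I \right)} = - \frac{85}{4}$ ($F{\left(I \right)} = - \frac{7}{4} + \frac{-2 - 76}{4} = - \frac{7}{4} + \frac{1}{4} \left(-78\right) = - \frac{7}{4} - \frac{39}{2} = - \frac{85}{4}$)
$\frac{1}{F{\left(D{\left(j{\left(-5,-3 \right)} \right)} \right)}} = \frac{1}{- \frac{85}{4}} = - \frac{4}{85}$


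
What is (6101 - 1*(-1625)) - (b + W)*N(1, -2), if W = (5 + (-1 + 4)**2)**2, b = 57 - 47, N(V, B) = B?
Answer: 8138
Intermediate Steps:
b = 10
W = 196 (W = (5 + 3**2)**2 = (5 + 9)**2 = 14**2 = 196)
(6101 - 1*(-1625)) - (b + W)*N(1, -2) = (6101 - 1*(-1625)) - (10 + 196)*(-2) = (6101 + 1625) - 206*(-2) = 7726 - 1*(-412) = 7726 + 412 = 8138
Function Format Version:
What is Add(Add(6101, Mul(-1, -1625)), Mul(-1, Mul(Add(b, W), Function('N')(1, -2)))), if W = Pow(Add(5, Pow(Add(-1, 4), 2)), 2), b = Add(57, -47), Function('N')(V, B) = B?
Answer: 8138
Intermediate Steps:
b = 10
W = 196 (W = Pow(Add(5, Pow(3, 2)), 2) = Pow(Add(5, 9), 2) = Pow(14, 2) = 196)
Add(Add(6101, Mul(-1, -1625)), Mul(-1, Mul(Add(b, W), Function('N')(1, -2)))) = Add(Add(6101, Mul(-1, -1625)), Mul(-1, Mul(Add(10, 196), -2))) = Add(Add(6101, 1625), Mul(-1, Mul(206, -2))) = Add(7726, Mul(-1, -412)) = Add(7726, 412) = 8138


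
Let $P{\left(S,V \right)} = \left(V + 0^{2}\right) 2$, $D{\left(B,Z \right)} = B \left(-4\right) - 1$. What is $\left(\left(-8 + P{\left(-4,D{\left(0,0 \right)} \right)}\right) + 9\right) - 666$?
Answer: $-667$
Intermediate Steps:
$D{\left(B,Z \right)} = -1 - 4 B$ ($D{\left(B,Z \right)} = - 4 B - 1 = -1 - 4 B$)
$P{\left(S,V \right)} = 2 V$ ($P{\left(S,V \right)} = \left(V + 0\right) 2 = V 2 = 2 V$)
$\left(\left(-8 + P{\left(-4,D{\left(0,0 \right)} \right)}\right) + 9\right) - 666 = \left(\left(-8 + 2 \left(-1 - 0\right)\right) + 9\right) - 666 = \left(\left(-8 + 2 \left(-1 + 0\right)\right) + 9\right) - 666 = \left(\left(-8 + 2 \left(-1\right)\right) + 9\right) - 666 = \left(\left(-8 - 2\right) + 9\right) - 666 = \left(-10 + 9\right) - 666 = -1 - 666 = -667$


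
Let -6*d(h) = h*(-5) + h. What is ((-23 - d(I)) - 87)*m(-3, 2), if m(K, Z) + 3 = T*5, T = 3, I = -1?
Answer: -1312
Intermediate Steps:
m(K, Z) = 12 (m(K, Z) = -3 + 3*5 = -3 + 15 = 12)
d(h) = 2*h/3 (d(h) = -(h*(-5) + h)/6 = -(-5*h + h)/6 = -(-2)*h/3 = 2*h/3)
((-23 - d(I)) - 87)*m(-3, 2) = ((-23 - 2*(-1)/3) - 87)*12 = ((-23 - 1*(-⅔)) - 87)*12 = ((-23 + ⅔) - 87)*12 = (-67/3 - 87)*12 = -328/3*12 = -1312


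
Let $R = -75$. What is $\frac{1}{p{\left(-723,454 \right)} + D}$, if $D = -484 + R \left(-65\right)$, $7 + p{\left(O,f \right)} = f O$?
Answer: $- \frac{1}{323858} \approx -3.0878 \cdot 10^{-6}$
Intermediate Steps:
$p{\left(O,f \right)} = -7 + O f$ ($p{\left(O,f \right)} = -7 + f O = -7 + O f$)
$D = 4391$ ($D = -484 - -4875 = -484 + 4875 = 4391$)
$\frac{1}{p{\left(-723,454 \right)} + D} = \frac{1}{\left(-7 - 328242\right) + 4391} = \frac{1}{-328249 + 4391} = \frac{1}{-323858} = - \frac{1}{323858}$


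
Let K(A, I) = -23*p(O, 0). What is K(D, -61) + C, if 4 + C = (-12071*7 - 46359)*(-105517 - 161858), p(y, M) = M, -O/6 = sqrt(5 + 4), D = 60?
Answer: 34987622996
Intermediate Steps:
O = -18 (O = -6*sqrt(5 + 4) = -6*sqrt(9) = -6*3 = -18)
C = 34987622996 (C = -4 + (-12071*7 - 46359)*(-105517 - 161858) = -4 + (-84497 - 46359)*(-267375) = -4 - 130856*(-267375) = -4 + 34987623000 = 34987622996)
K(A, I) = 0 (K(A, I) = -23*0 = 0)
K(D, -61) + C = 0 + 34987622996 = 34987622996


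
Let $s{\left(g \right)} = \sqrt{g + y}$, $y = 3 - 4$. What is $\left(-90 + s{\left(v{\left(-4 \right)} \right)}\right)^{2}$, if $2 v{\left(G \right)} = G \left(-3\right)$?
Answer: $\left(90 - \sqrt{5}\right)^{2} \approx 7702.5$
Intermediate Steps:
$y = -1$ ($y = 3 - 4 = -1$)
$v{\left(G \right)} = - \frac{3 G}{2}$ ($v{\left(G \right)} = \frac{G \left(-3\right)}{2} = \frac{\left(-3\right) G}{2} = - \frac{3 G}{2}$)
$s{\left(g \right)} = \sqrt{-1 + g}$ ($s{\left(g \right)} = \sqrt{g - 1} = \sqrt{-1 + g}$)
$\left(-90 + s{\left(v{\left(-4 \right)} \right)}\right)^{2} = \left(-90 + \sqrt{-1 - -6}\right)^{2} = \left(-90 + \sqrt{-1 + 6}\right)^{2} = \left(-90 + \sqrt{5}\right)^{2}$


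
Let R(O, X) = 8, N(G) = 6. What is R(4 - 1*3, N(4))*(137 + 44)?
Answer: 1448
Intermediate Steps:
R(4 - 1*3, N(4))*(137 + 44) = 8*(137 + 44) = 8*181 = 1448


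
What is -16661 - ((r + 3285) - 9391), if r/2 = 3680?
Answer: -17915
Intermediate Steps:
r = 7360 (r = 2*3680 = 7360)
-16661 - ((r + 3285) - 9391) = -16661 - ((7360 + 3285) - 9391) = -16661 - (10645 - 9391) = -16661 - 1*1254 = -16661 - 1254 = -17915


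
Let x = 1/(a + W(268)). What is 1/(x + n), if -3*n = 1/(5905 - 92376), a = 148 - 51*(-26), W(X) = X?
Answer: 451897446/261155 ≈ 1730.4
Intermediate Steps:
a = 1474 (a = 148 + 1326 = 1474)
n = 1/259413 (n = -1/(3*(5905 - 92376)) = -⅓/(-86471) = -⅓*(-1/86471) = 1/259413 ≈ 3.8549e-6)
x = 1/1742 (x = 1/(1474 + 268) = 1/1742 ≈ 0.00057405)
1/(x + n) = 1/(1/1742 + 1/259413) = 1/(261155/451897446) = 451897446/261155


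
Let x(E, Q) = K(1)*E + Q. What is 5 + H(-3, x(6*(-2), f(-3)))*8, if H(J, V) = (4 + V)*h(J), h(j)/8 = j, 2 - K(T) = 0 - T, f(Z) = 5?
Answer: 5189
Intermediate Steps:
K(T) = 2 + T (K(T) = 2 - (0 - T) = 2 - (-1)*T = 2 + T)
h(j) = 8*j
x(E, Q) = Q + 3*E (x(E, Q) = (2 + 1)*E + Q = 3*E + Q = Q + 3*E)
H(J, V) = 8*J*(4 + V) (H(J, V) = (4 + V)*(8*J) = 8*J*(4 + V))
5 + H(-3, x(6*(-2), f(-3)))*8 = 5 + (8*(-3)*(4 + (5 + 3*(6*(-2)))))*8 = 5 + (8*(-3)*(4 + (5 + 3*(-12))))*8 = 5 + (8*(-3)*(4 + (5 - 36)))*8 = 5 + (8*(-3)*(4 - 31))*8 = 5 + (8*(-3)*(-27))*8 = 5 + 648*8 = 5 + 5184 = 5189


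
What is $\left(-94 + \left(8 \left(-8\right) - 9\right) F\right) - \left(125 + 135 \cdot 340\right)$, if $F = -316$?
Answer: $-23051$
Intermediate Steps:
$\left(-94 + \left(8 \left(-8\right) - 9\right) F\right) - \left(125 + 135 \cdot 340\right) = \left(-94 + \left(8 \left(-8\right) - 9\right) \left(-316\right)\right) - \left(125 + 135 \cdot 340\right) = \left(-94 + \left(-64 - 9\right) \left(-316\right)\right) - \left(125 + 45900\right) = \left(-94 - -23068\right) - 46025 = \left(-94 + 23068\right) - 46025 = 22974 - 46025 = -23051$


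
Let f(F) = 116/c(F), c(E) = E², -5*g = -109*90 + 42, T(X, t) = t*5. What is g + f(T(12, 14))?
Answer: 2393189/1225 ≈ 1953.6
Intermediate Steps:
T(X, t) = 5*t
g = 9768/5 (g = -(-109*90 + 42)/5 = -(-9810 + 42)/5 = -⅕*(-9768) = 9768/5 ≈ 1953.6)
f(F) = 116/F² (f(F) = 116/(F²) = 116/F²)
g + f(T(12, 14)) = 9768/5 + 116/(5*14)² = 9768/5 + 116/70² = 9768/5 + 116*(1/4900) = 9768/5 + 29/1225 = 2393189/1225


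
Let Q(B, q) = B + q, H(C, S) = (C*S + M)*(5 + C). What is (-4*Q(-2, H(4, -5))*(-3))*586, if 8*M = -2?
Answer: -1295646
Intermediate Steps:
M = -¼ (M = (⅛)*(-2) = -¼ ≈ -0.25000)
H(C, S) = (5 + C)*(-¼ + C*S) (H(C, S) = (C*S - ¼)*(5 + C) = (-¼ + C*S)*(5 + C) = (5 + C)*(-¼ + C*S))
(-4*Q(-2, H(4, -5))*(-3))*586 = (-4*(-2 + (-5/4 - ¼*4 - 5*4² + 5*4*(-5)))*(-3))*586 = (-4*(-2 + (-5/4 - 1 - 5*16 - 100))*(-3))*586 = (-4*(-2 + (-5/4 - 1 - 80 - 100))*(-3))*586 = (-4*(-2 - 729/4)*(-3))*586 = (-4*(-737/4)*(-3))*586 = (737*(-3))*586 = -2211*586 = -1295646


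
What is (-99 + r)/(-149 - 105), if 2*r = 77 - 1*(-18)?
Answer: 103/508 ≈ 0.20276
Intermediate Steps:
r = 95/2 (r = (77 - 1*(-18))/2 = (77 + 18)/2 = (½)*95 = 95/2 ≈ 47.500)
(-99 + r)/(-149 - 105) = (-99 + 95/2)/(-149 - 105) = -103/2/(-254) = -1/254*(-103/2) = 103/508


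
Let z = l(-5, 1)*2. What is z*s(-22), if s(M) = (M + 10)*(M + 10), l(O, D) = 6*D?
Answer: 1728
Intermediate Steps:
s(M) = (10 + M)² (s(M) = (10 + M)*(10 + M) = (10 + M)²)
z = 12 (z = (6*1)*2 = 6*2 = 12)
z*s(-22) = 12*(10 - 22)² = 12*(-12)² = 12*144 = 1728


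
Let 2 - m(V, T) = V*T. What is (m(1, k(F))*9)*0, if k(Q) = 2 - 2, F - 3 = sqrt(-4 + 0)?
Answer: 0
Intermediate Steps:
F = 3 + 2*I (F = 3 + sqrt(-4 + 0) = 3 + sqrt(-4) = 3 + 2*I ≈ 3.0 + 2.0*I)
k(Q) = 0
m(V, T) = 2 - T*V (m(V, T) = 2 - V*T = 2 - T*V)
(m(1, k(F))*9)*0 = ((2 - 1*0*1)*9)*0 = ((2 + 0)*9)*0 = (2*9)*0 = 18*0 = 0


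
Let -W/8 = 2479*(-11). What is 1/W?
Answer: 1/218152 ≈ 4.5840e-6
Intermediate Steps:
W = 218152 (W = -19832*(-11) = -8*(-27269) = 218152)
1/W = 1/218152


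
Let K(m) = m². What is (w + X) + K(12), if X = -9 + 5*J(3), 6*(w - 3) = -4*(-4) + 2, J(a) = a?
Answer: 156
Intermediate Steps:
w = 6 (w = 3 + (-4*(-4) + 2)/6 = 3 + (16 + 2)/6 = 3 + (⅙)*18 = 3 + 3 = 6)
X = 6 (X = -9 + 5*3 = -9 + 15 = 6)
(w + X) + K(12) = (6 + 6) + 12² = 12 + 144 = 156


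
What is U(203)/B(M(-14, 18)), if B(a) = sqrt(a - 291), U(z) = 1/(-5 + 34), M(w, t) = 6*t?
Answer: -I*sqrt(183)/5307 ≈ -0.002549*I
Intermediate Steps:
U(z) = 1/29
B(a) = sqrt(-291 + a)
U(203)/B(M(-14, 18)) = 1/(29*(sqrt(-291 + 6*18))) = 1/(29*(sqrt(-291 + 108))) = 1/(29*(sqrt(-183))) = 1/(29*((I*sqrt(183)))) = (-I*sqrt(183)/183)/29 = -I*sqrt(183)/5307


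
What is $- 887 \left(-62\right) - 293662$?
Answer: $-238668$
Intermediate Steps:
$- 887 \left(-62\right) - 293662 = \left(-1\right) \left(-54994\right) - 293662 = 54994 - 293662 = -238668$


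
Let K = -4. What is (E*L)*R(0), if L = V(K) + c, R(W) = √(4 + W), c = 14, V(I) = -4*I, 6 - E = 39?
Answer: -1980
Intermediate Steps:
E = -33 (E = 6 - 1*39 = 6 - 39 = -33)
L = 30 (L = -4*(-4) + 14 = 16 + 14 = 30)
(E*L)*R(0) = (-33*30)*√(4 + 0) = -990*√4 = -990*2 = -1980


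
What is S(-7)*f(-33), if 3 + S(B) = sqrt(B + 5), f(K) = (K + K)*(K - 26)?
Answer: -11682 + 3894*I*sqrt(2) ≈ -11682.0 + 5506.9*I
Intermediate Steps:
f(K) = 2*K*(-26 + K) (f(K) = (2*K)*(-26 + K) = 2*K*(-26 + K))
S(B) = -3 + sqrt(5 + B) (S(B) = -3 + sqrt(B + 5) = -3 + sqrt(5 + B))
S(-7)*f(-33) = (-3 + sqrt(5 - 7))*(2*(-33)*(-26 - 33)) = (-3 + sqrt(-2))*(2*(-33)*(-59)) = (-3 + I*sqrt(2))*3894 = -11682 + 3894*I*sqrt(2)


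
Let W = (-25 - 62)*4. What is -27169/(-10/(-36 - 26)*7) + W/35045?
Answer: -5903255587/245315 ≈ -24064.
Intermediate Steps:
W = -348 (W = -87*4 = -348)
-27169/(-10/(-36 - 26)*7) + W/35045 = -27169/(-10/(-36 - 26)*7) - 348/35045 = -27169/(-10/(-62)*7) - 348*1/35045 = -27169/(-10*(-1/62)*7) - 348/35045 = -27169/((5/31)*7) - 348/35045 = -27169/35/31 - 348/35045 = -27169*31/35 - 348/35045 = -842239/35 - 348/35045 = -5903255587/245315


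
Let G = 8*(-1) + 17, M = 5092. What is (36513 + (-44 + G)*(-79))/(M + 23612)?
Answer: 19639/14352 ≈ 1.3684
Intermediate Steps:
G = 9 (G = -8 + 17 = 9)
(36513 + (-44 + G)*(-79))/(M + 23612) = (36513 + (-44 + 9)*(-79))/(5092 + 23612) = (36513 - 35*(-79))/28704 = (36513 + 2765)*(1/28704) = 39278*(1/28704) = 19639/14352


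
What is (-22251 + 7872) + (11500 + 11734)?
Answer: 8855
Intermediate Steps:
(-22251 + 7872) + (11500 + 11734) = -14379 + 23234 = 8855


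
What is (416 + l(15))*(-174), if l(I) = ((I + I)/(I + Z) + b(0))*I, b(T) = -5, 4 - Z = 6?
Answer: -849642/13 ≈ -65357.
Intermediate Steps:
Z = -2 (Z = 4 - 1*6 = 4 - 6 = -2)
l(I) = I*(-5 + 2*I/(-2 + I)) (l(I) = ((I + I)/(I - 2) - 5)*I = ((2*I)/(-2 + I) - 5)*I = (2*I/(-2 + I) - 5)*I = (-5 + 2*I/(-2 + I))*I = I*(-5 + 2*I/(-2 + I)))
(416 + l(15))*(-174) = (416 + 15*(10 - 3*15)/(-2 + 15))*(-174) = (416 + 15*(10 - 45)/13)*(-174) = (416 + 15*(1/13)*(-35))*(-174) = (416 - 525/13)*(-174) = (4883/13)*(-174) = -849642/13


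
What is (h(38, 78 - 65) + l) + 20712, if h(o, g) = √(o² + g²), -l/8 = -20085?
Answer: 181392 + √1613 ≈ 1.8143e+5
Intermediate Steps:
l = 160680 (l = -8*(-20085) = 160680)
h(o, g) = √(g² + o²)
(h(38, 78 - 65) + l) + 20712 = (√((78 - 65)² + 38²) + 160680) + 20712 = (√(13² + 1444) + 160680) + 20712 = (√(169 + 1444) + 160680) + 20712 = (√1613 + 160680) + 20712 = (160680 + √1613) + 20712 = 181392 + √1613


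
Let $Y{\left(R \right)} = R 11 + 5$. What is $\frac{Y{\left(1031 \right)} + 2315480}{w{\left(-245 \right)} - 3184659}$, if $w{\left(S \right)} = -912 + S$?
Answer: $- \frac{1163413}{1592908} \approx -0.73037$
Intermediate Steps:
$Y{\left(R \right)} = 5 + 11 R$ ($Y{\left(R \right)} = 11 R + 5 = 5 + 11 R$)
$\frac{Y{\left(1031 \right)} + 2315480}{w{\left(-245 \right)} - 3184659} = \frac{\left(5 + 11 \cdot 1031\right) + 2315480}{\left(-912 - 245\right) - 3184659} = \frac{\left(5 + 11341\right) + 2315480}{-1157 - 3184659} = \frac{11346 + 2315480}{-3185816} = 2326826 \left(- \frac{1}{3185816}\right) = - \frac{1163413}{1592908}$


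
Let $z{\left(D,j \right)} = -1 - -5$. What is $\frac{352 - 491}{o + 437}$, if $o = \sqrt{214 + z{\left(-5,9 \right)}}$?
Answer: $- \frac{60743}{190751} + \frac{139 \sqrt{218}}{190751} \approx -0.30768$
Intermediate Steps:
$z{\left(D,j \right)} = 4$ ($z{\left(D,j \right)} = -1 + 5 = 4$)
$o = \sqrt{218}$ ($o = \sqrt{214 + 4} = \sqrt{218} \approx 14.765$)
$\frac{352 - 491}{o + 437} = \frac{352 - 491}{\sqrt{218} + 437} = - \frac{139}{437 + \sqrt{218}}$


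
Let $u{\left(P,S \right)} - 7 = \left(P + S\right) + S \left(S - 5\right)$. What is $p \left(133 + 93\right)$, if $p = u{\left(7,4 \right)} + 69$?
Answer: $18758$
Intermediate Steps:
$u{\left(P,S \right)} = 7 + P + S + S \left(-5 + S\right)$ ($u{\left(P,S \right)} = 7 + \left(\left(P + S\right) + S \left(S - 5\right)\right) = 7 + \left(\left(P + S\right) + S \left(-5 + S\right)\right) = 7 + \left(P + S + S \left(-5 + S\right)\right) = 7 + P + S + S \left(-5 + S\right)$)
$p = 83$ ($p = \left(7 + 7 + 4^{2} - 16\right) + 69 = \left(7 + 7 + 16 - 16\right) + 69 = 14 + 69 = 83$)
$p \left(133 + 93\right) = 83 \left(133 + 93\right) = 83 \cdot 226 = 18758$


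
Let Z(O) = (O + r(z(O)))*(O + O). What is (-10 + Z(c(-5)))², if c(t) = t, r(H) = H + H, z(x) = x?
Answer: 19600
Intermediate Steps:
r(H) = 2*H
Z(O) = 6*O² (Z(O) = (O + 2*O)*(O + O) = (3*O)*(2*O) = 6*O²)
(-10 + Z(c(-5)))² = (-10 + 6*(-5)²)² = (-10 + 6*25)² = (-10 + 150)² = 140² = 19600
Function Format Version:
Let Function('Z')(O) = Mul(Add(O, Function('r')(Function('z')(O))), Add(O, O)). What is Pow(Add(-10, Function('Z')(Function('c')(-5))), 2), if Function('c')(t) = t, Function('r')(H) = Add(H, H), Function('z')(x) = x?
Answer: 19600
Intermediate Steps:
Function('r')(H) = Mul(2, H)
Function('Z')(O) = Mul(6, Pow(O, 2)) (Function('Z')(O) = Mul(Add(O, Mul(2, O)), Add(O, O)) = Mul(Mul(3, O), Mul(2, O)) = Mul(6, Pow(O, 2)))
Pow(Add(-10, Function('Z')(Function('c')(-5))), 2) = Pow(Add(-10, Mul(6, Pow(-5, 2))), 2) = Pow(Add(-10, Mul(6, 25)), 2) = Pow(Add(-10, 150), 2) = Pow(140, 2) = 19600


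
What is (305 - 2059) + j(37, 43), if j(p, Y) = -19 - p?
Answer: -1810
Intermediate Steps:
(305 - 2059) + j(37, 43) = (305 - 2059) + (-19 - 1*37) = -1754 + (-19 - 37) = -1754 - 56 = -1810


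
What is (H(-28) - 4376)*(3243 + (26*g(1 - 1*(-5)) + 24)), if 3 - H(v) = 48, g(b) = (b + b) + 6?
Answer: -16512435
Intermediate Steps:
g(b) = 6 + 2*b (g(b) = 2*b + 6 = 6 + 2*b)
H(v) = -45 (H(v) = 3 - 1*48 = 3 - 48 = -45)
(H(-28) - 4376)*(3243 + (26*g(1 - 1*(-5)) + 24)) = (-45 - 4376)*(3243 + (26*(6 + 2*(1 - 1*(-5))) + 24)) = -4421*(3243 + (26*(6 + 2*(1 + 5)) + 24)) = -4421*(3243 + (26*(6 + 2*6) + 24)) = -4421*(3243 + (26*(6 + 12) + 24)) = -4421*(3243 + (26*18 + 24)) = -4421*(3243 + (468 + 24)) = -4421*(3243 + 492) = -4421*3735 = -16512435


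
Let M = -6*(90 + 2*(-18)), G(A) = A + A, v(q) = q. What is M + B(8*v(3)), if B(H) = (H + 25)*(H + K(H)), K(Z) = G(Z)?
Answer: 3204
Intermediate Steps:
G(A) = 2*A
K(Z) = 2*Z
M = -324 (M = -6*(90 - 36) = -6*54 = -324)
B(H) = 3*H*(25 + H) (B(H) = (H + 25)*(H + 2*H) = (25 + H)*(3*H) = 3*H*(25 + H))
M + B(8*v(3)) = -324 + 3*(8*3)*(25 + 8*3) = -324 + 3*24*(25 + 24) = -324 + 3*24*49 = -324 + 3528 = 3204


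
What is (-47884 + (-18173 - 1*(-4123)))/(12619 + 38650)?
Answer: -61934/51269 ≈ -1.2080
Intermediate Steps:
(-47884 + (-18173 - 1*(-4123)))/(12619 + 38650) = (-47884 + (-18173 + 4123))/51269 = (-47884 - 14050)*(1/51269) = -61934*1/51269 = -61934/51269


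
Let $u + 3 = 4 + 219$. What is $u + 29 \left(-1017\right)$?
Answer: $-29273$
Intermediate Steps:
$u = 220$ ($u = -3 + \left(4 + 219\right) = -3 + 223 = 220$)
$u + 29 \left(-1017\right) = 220 + 29 \left(-1017\right) = 220 - 29493 = -29273$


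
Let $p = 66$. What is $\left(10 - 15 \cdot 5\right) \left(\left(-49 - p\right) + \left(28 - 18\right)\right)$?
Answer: $6825$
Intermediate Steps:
$\left(10 - 15 \cdot 5\right) \left(\left(-49 - p\right) + \left(28 - 18\right)\right) = \left(10 - 15 \cdot 5\right) \left(\left(-49 - 66\right) + \left(28 - 18\right)\right) = \left(10 - 75\right) \left(\left(-49 - 66\right) + 10\right) = \left(10 - 75\right) \left(-115 + 10\right) = \left(-65\right) \left(-105\right) = 6825$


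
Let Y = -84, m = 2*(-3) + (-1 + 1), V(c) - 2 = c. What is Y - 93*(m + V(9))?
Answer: -549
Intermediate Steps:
V(c) = 2 + c
m = -6 (m = -6 + 0 = -6)
Y - 93*(m + V(9)) = -84 - 93*(-6 + (2 + 9)) = -84 - 93*(-6 + 11) = -84 - 93*5 = -84 - 465 = -549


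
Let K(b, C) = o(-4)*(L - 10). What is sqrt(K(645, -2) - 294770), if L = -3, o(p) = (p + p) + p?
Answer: I*sqrt(294614) ≈ 542.78*I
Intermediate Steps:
o(p) = 3*p (o(p) = 2*p + p = 3*p)
K(b, C) = 156 (K(b, C) = (3*(-4))*(-3 - 10) = -12*(-13) = 156)
sqrt(K(645, -2) - 294770) = sqrt(156 - 294770) = sqrt(-294614) = I*sqrt(294614)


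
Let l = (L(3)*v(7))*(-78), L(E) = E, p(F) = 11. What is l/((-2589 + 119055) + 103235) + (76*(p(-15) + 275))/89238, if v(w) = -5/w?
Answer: 16766177506/68619872433 ≈ 0.24433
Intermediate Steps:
l = 1170/7 (l = (3*(-5/7))*(-78) = -15/7*(-78) = 1170/7 ≈ 167.14)
l/((-2589 + 119055) + 103235) + (76*(p(-15) + 275))/89238 = 1170/(7*((-2589 + 119055) + 103235)) + (76*(11 + 275))/89238 = 1170/(7*(116466 + 103235)) + (76*286)*(1/89238) = (1170/7)/219701 + 21736*(1/89238) = (1170/7)*(1/219701) + 10868/44619 = 1170/1537907 + 10868/44619 = 16766177506/68619872433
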